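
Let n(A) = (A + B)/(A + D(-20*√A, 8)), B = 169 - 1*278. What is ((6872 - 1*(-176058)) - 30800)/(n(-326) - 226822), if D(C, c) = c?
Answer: -5375260/8014329 ≈ -0.67071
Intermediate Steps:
B = -109 (B = 169 - 278 = -109)
n(A) = (-109 + A)/(8 + A) (n(A) = (A - 109)/(A + 8) = (-109 + A)/(8 + A))
((6872 - 1*(-176058)) - 30800)/(n(-326) - 226822) = ((6872 - 1*(-176058)) - 30800)/((-109 - 326)/(8 - 326) - 226822) = ((6872 + 176058) - 30800)/(-435/(-318) - 226822) = (182930 - 30800)/(-1/318*(-435) - 226822) = 152130/(145/106 - 226822) = 152130/(-24042987/106) = 152130*(-106/24042987) = -5375260/8014329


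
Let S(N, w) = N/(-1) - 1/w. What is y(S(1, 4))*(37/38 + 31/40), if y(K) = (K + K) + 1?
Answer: -3987/1520 ≈ -2.6230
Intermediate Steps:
S(N, w) = -N - 1/w (S(N, w) = N*(-1) - 1/w = -N - 1/w)
y(K) = 1 + 2*K (y(K) = 2*K + 1 = 1 + 2*K)
y(S(1, 4))*(37/38 + 31/40) = (1 + 2*(-1*1 - 1/4))*(37/38 + 31/40) = (1 + 2*(-1 - 1*1/4))*(37*(1/38) + 31*(1/40)) = (1 + 2*(-1 - 1/4))*(37/38 + 31/40) = (1 + 2*(-5/4))*(1329/760) = (1 - 5/2)*(1329/760) = -3/2*1329/760 = -3987/1520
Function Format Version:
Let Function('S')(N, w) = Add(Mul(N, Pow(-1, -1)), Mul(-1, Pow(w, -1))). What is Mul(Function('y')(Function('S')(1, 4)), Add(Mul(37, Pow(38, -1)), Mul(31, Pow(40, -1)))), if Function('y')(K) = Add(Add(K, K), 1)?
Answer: Rational(-3987, 1520) ≈ -2.6230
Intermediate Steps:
Function('S')(N, w) = Add(Mul(-1, N), Mul(-1, Pow(w, -1))) (Function('S')(N, w) = Add(Mul(N, -1), Mul(-1, Pow(w, -1))) = Add(Mul(-1, N), Mul(-1, Pow(w, -1))))
Function('y')(K) = Add(1, Mul(2, K)) (Function('y')(K) = Add(Mul(2, K), 1) = Add(1, Mul(2, K)))
Mul(Function('y')(Function('S')(1, 4)), Add(Mul(37, Pow(38, -1)), Mul(31, Pow(40, -1)))) = Mul(Add(1, Mul(2, Add(Mul(-1, 1), Mul(-1, Pow(4, -1))))), Add(Mul(37, Pow(38, -1)), Mul(31, Pow(40, -1)))) = Mul(Add(1, Mul(2, Add(-1, Mul(-1, Rational(1, 4))))), Add(Mul(37, Rational(1, 38)), Mul(31, Rational(1, 40)))) = Mul(Add(1, Mul(2, Add(-1, Rational(-1, 4)))), Add(Rational(37, 38), Rational(31, 40))) = Mul(Add(1, Mul(2, Rational(-5, 4))), Rational(1329, 760)) = Mul(Add(1, Rational(-5, 2)), Rational(1329, 760)) = Mul(Rational(-3, 2), Rational(1329, 760)) = Rational(-3987, 1520)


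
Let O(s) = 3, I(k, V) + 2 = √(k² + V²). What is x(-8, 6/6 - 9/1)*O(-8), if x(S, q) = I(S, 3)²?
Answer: 231 - 12*√73 ≈ 128.47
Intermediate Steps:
I(k, V) = -2 + √(V² + k²) (I(k, V) = -2 + √(k² + V²) = -2 + √(V² + k²))
x(S, q) = (-2 + √(9 + S²))² (x(S, q) = (-2 + √(3² + S²))² = (-2 + √(9 + S²))²)
x(-8, 6/6 - 9/1)*O(-8) = (-2 + √(9 + (-8)²))²*3 = (-2 + √(9 + 64))²*3 = (-2 + √73)²*3 = 3*(-2 + √73)²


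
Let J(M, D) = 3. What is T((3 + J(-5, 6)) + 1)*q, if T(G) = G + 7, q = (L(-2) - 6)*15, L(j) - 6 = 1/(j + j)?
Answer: -105/2 ≈ -52.500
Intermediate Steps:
L(j) = 6 + 1/(2*j) (L(j) = 6 + 1/(j + j) = 6 + 1/(2*j))
q = -15/4 (q = ((6 + (1/2)/(-2)) - 6)*15 = ((6 + (1/2)*(-1/2)) - 6)*15 = ((6 - 1/4) - 6)*15 = (23/4 - 6)*15 = -1/4*15 = -15/4 ≈ -3.7500)
T(G) = 7 + G
T((3 + J(-5, 6)) + 1)*q = (7 + ((3 + 3) + 1))*(-15/4) = (7 + (6 + 1))*(-15/4) = (7 + 7)*(-15/4) = 14*(-15/4) = -105/2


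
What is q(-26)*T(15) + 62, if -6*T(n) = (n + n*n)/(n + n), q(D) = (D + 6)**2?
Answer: -1414/3 ≈ -471.33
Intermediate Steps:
q(D) = (6 + D)**2
T(n) = -(n + n**2)/(12*n) (T(n) = -(n + n*n)/(6*(n + n)) = -(n + n**2)/(6*(2*n)) = -(n + n**2)*1/(2*n)/6 = -(n + n**2)/(12*n))
q(-26)*T(15) + 62 = (6 - 26)**2*(-1/12 - 1/12*15) + 62 = (-20)**2*(-1/12 - 5/4) + 62 = 400*(-4/3) + 62 = -1600/3 + 62 = -1414/3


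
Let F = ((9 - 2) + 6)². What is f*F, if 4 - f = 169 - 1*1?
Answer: -27716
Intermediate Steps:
F = 169 (F = (7 + 6)² = 13² = 169)
f = -164 (f = 4 - (169 - 1*1) = 4 - (169 - 1) = 4 - 1*168 = 4 - 168 = -164)
f*F = -164*169 = -27716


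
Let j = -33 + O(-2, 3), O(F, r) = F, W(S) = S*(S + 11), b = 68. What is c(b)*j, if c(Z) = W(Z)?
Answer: -188020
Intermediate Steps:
W(S) = S*(11 + S)
c(Z) = Z*(11 + Z)
j = -35 (j = -33 - 2 = -35)
c(b)*j = (68*(11 + 68))*(-35) = (68*79)*(-35) = 5372*(-35) = -188020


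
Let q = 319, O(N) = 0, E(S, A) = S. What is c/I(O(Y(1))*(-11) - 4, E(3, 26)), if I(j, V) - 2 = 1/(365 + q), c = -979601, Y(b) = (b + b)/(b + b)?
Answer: -670047084/1369 ≈ -4.8944e+5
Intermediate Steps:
Y(b) = 1 (Y(b) = (2*b)/((2*b)) = (2*b)*(1/(2*b)) = 1)
I(j, V) = 1369/684 (I(j, V) = 2 + 1/(365 + 319) = 2 + 1/684 = 1369/684)
c/I(O(Y(1))*(-11) - 4, E(3, 26)) = -979601/1369/684 = -979601*684/1369 = -670047084/1369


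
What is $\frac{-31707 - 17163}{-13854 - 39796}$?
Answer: $\frac{4887}{5365} \approx 0.9109$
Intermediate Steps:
$\frac{-31707 - 17163}{-13854 - 39796} = - \frac{48870}{-53650} = \left(-48870\right) \left(- \frac{1}{53650}\right) = \frac{4887}{5365}$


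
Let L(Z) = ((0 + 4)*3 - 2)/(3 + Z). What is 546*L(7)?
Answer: 546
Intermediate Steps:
L(Z) = 10/(3 + Z) (L(Z) = (4*3 - 2)/(3 + Z) = (12 - 2)/(3 + Z) = 10/(3 + Z))
546*L(7) = 546*(10/(3 + 7)) = 546*(10/10) = 546*(10*(⅒)) = 546*1 = 546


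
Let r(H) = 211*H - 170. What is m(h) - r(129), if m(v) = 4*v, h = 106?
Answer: -26625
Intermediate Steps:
r(H) = -170 + 211*H
m(h) - r(129) = 4*106 - (-170 + 211*129) = 424 - (-170 + 27219) = 424 - 1*27049 = 424 - 27049 = -26625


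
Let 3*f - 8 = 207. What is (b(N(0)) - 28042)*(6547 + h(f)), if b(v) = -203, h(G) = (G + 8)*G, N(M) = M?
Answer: -1038549820/3 ≈ -3.4618e+8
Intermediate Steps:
f = 215/3 (f = 8/3 + (⅓)*207 = 8/3 + 69 = 215/3 ≈ 71.667)
h(G) = G*(8 + G) (h(G) = (8 + G)*G = G*(8 + G))
(b(N(0)) - 28042)*(6547 + h(f)) = (-203 - 28042)*(6547 + 215*(8 + 215/3)/3) = -28245*(6547 + (215/3)*(239/3)) = -28245*(6547 + 51385/9) = -28245*110308/9 = -1038549820/3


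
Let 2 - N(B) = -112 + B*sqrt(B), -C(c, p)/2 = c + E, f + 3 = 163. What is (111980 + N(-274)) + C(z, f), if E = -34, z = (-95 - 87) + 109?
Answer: 112308 + 274*I*sqrt(274) ≈ 1.1231e+5 + 4535.5*I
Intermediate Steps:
z = -73 (z = -182 + 109 = -73)
f = 160 (f = -3 + 163 = 160)
C(c, p) = 68 - 2*c (C(c, p) = -2*(c - 34) = -2*(-34 + c) = 68 - 2*c)
N(B) = 114 - B**(3/2) (N(B) = 2 - (-112 + B*sqrt(B)) = 2 - (-112 + B**(3/2)) = 2 + (112 - B**(3/2)) = 114 - B**(3/2))
(111980 + N(-274)) + C(z, f) = (111980 + (114 - (-274)**(3/2))) + (68 - 2*(-73)) = (111980 + (114 - (-274)*I*sqrt(274))) + (68 + 146) = (111980 + (114 + 274*I*sqrt(274))) + 214 = (112094 + 274*I*sqrt(274)) + 214 = 112308 + 274*I*sqrt(274)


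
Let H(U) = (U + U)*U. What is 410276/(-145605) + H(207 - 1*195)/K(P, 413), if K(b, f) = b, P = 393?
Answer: -39768076/19074255 ≈ -2.0849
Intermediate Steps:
H(U) = 2*U² (H(U) = (2*U)*U = 2*U²)
410276/(-145605) + H(207 - 1*195)/K(P, 413) = 410276/(-145605) + (2*(207 - 1*195)²)/393 = 410276*(-1/145605) + (2*(207 - 195)²)*(1/393) = -410276/145605 + (2*12²)*(1/393) = -410276/145605 + (2*144)*(1/393) = -410276/145605 + 288*(1/393) = -410276/145605 + 96/131 = -39768076/19074255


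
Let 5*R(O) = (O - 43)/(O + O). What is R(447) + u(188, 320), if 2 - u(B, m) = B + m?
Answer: -1130708/2235 ≈ -505.91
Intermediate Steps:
u(B, m) = 2 - B - m (u(B, m) = 2 - (B + m) = 2 + (-B - m) = 2 - B - m)
R(O) = (-43 + O)/(10*O) (R(O) = ((O - 43)/(O + O))/5 = ((-43 + O)/((2*O)))/5 = ((-43 + O)*(1/(2*O)))/5 = ((-43 + O)/(2*O))/5 = (-43 + O)/(10*O))
R(447) + u(188, 320) = (⅒)*(-43 + 447)/447 + (2 - 1*188 - 1*320) = (⅒)*(1/447)*404 + (2 - 188 - 320) = 202/2235 - 506 = -1130708/2235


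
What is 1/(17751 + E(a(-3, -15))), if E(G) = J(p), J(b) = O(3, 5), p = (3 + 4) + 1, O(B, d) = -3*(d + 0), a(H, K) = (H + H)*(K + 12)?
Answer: 1/17736 ≈ 5.6383e-5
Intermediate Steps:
a(H, K) = 2*H*(12 + K) (a(H, K) = (2*H)*(12 + K) = 2*H*(12 + K))
O(B, d) = -3*d
p = 8 (p = 7 + 1 = 8)
J(b) = -15 (J(b) = -3*5 = -15)
E(G) = -15
1/(17751 + E(a(-3, -15))) = 1/(17751 - 15) = 1/17736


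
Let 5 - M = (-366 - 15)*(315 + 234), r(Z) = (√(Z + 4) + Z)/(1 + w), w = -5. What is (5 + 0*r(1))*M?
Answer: 1045870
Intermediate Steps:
r(Z) = -Z/4 - √(4 + Z)/4 (r(Z) = (√(Z + 4) + Z)/(1 - 5) = (√(4 + Z) + Z)/(-4) = (Z + √(4 + Z))*(-¼) = -Z/4 - √(4 + Z)/4)
M = 209174 (M = 5 - (-366 - 15)*(315 + 234) = 5 - (-381)*549 = 5 - 1*(-209169) = 5 + 209169 = 209174)
(5 + 0*r(1))*M = (5 + 0*(-¼*1 - √(4 + 1)/4))*209174 = (5 + 0*(-¼ - √5/4))*209174 = (5 + 0)*209174 = 5*209174 = 1045870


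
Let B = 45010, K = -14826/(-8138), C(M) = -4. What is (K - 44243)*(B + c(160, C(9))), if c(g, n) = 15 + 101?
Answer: -8123463116604/4069 ≈ -1.9964e+9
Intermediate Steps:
K = 7413/4069 (K = -14826*(-1/8138) = 7413/4069 ≈ 1.8218)
c(g, n) = 116
(K - 44243)*(B + c(160, C(9))) = (7413/4069 - 44243)*(45010 + 116) = -180017354/4069*45126 = -8123463116604/4069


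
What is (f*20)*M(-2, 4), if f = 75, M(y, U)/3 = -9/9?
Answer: -4500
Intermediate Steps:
M(y, U) = -3 (M(y, U) = 3*(-9/9) = 3*(-9*1/9) = 3*(-1) = -3)
(f*20)*M(-2, 4) = (75*20)*(-3) = 1500*(-3) = -4500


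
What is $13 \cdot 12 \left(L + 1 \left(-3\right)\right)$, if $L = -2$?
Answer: $-780$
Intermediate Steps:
$13 \cdot 12 \left(L + 1 \left(-3\right)\right) = 13 \cdot 12 \left(-2 + 1 \left(-3\right)\right) = 156 \left(-2 - 3\right) = 156 \left(-5\right) = -780$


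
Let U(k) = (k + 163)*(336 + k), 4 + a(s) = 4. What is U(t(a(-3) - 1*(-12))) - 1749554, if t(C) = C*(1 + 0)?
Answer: -1688654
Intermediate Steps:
a(s) = 0 (a(s) = -4 + 4 = 0)
t(C) = C (t(C) = C*1 = C)
U(k) = (163 + k)*(336 + k)
U(t(a(-3) - 1*(-12))) - 1749554 = (54768 + (0 - 1*(-12))² + 499*(0 - 1*(-12))) - 1749554 = (54768 + (0 + 12)² + 499*(0 + 12)) - 1749554 = (54768 + 12² + 499*12) - 1749554 = (54768 + 144 + 5988) - 1749554 = 60900 - 1749554 = -1688654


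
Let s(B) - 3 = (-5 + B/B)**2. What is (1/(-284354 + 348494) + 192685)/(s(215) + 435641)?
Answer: 12358815901/27943232400 ≈ 0.44228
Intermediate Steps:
s(B) = 19 (s(B) = 3 + (-5 + B/B)**2 = 3 + (-5 + 1)**2 = 3 + (-4)**2 = 3 + 16 = 19)
(1/(-284354 + 348494) + 192685)/(s(215) + 435641) = (1/(-284354 + 348494) + 192685)/(19 + 435641) = (1/64140 + 192685)/435660 = (1/64140 + 192685)*(1/435660) = (12358815901/64140)*(1/435660) = 12358815901/27943232400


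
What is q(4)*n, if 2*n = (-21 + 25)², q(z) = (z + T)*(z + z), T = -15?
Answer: -704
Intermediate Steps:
q(z) = 2*z*(-15 + z) (q(z) = (z - 15)*(z + z) = (-15 + z)*(2*z) = 2*z*(-15 + z))
n = 8 (n = (-21 + 25)²/2 = (½)*4² = (½)*16 = 8)
q(4)*n = (2*4*(-15 + 4))*8 = (2*4*(-11))*8 = -88*8 = -704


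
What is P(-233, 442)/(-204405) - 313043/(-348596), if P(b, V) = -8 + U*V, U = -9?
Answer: 65377058071/71254765380 ≈ 0.91751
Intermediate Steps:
P(b, V) = -8 - 9*V
P(-233, 442)/(-204405) - 313043/(-348596) = (-8 - 9*442)/(-204405) - 313043/(-348596) = (-8 - 3978)*(-1/204405) - 313043*(-1/348596) = -3986*(-1/204405) + 313043/348596 = 3986/204405 + 313043/348596 = 65377058071/71254765380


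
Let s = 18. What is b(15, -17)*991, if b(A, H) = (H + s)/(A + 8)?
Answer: 991/23 ≈ 43.087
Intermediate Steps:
b(A, H) = (18 + H)/(8 + A) (b(A, H) = (H + 18)/(A + 8) = (18 + H)/(8 + A))
b(15, -17)*991 = ((18 - 17)/(8 + 15))*991 = (1/23)*991 = 991/23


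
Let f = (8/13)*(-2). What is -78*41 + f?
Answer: -41590/13 ≈ -3199.2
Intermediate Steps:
f = -16/13 (f = (8*(1/13))*(-2) = (8/13)*(-2) = -16/13 ≈ -1.2308)
-78*41 + f = -78*41 - 16/13 = -3198 - 16/13 = -41590/13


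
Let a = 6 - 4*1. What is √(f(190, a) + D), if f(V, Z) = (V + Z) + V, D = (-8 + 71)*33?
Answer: √2461 ≈ 49.608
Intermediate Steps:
a = 2 (a = 6 - 4 = 2)
D = 2079 (D = 63*33 = 2079)
f(V, Z) = Z + 2*V
√(f(190, a) + D) = √((2 + 2*190) + 2079) = √((2 + 380) + 2079) = √(382 + 2079) = √2461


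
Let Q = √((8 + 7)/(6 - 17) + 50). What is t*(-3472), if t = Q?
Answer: -3472*√5885/11 ≈ -24214.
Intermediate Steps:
Q = √5885/11 (Q = √(15/(-11) + 50) = √(15*(-1/11) + 50) = √(-15/11 + 50) = √(535/11) = √5885/11 ≈ 6.9740)
t = √5885/11 ≈ 6.9740
t*(-3472) = (√5885/11)*(-3472) = -3472*√5885/11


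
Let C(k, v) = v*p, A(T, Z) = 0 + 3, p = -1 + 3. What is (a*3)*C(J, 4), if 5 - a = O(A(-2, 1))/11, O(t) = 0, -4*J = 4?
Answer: 120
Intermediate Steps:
J = -1 (J = -¼*4 = -1)
p = 2
A(T, Z) = 3
C(k, v) = 2*v (C(k, v) = v*2 = 2*v)
a = 5 (a = 5 - 0/11 = 5 - 1*0 = 5 + 0 = 5)
(a*3)*C(J, 4) = (5*3)*(2*4) = 15*8 = 120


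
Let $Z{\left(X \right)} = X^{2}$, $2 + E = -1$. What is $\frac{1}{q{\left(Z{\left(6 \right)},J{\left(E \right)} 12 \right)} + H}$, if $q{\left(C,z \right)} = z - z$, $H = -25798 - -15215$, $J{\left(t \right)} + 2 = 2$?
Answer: $- \frac{1}{10583} \approx -9.4491 \cdot 10^{-5}$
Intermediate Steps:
$E = -3$ ($E = -2 - 1 = -3$)
$J{\left(t \right)} = 0$ ($J{\left(t \right)} = -2 + 2 = 0$)
$H = -10583$ ($H = -25798 + 15215 = -10583$)
$q{\left(C,z \right)} = 0$
$\frac{1}{q{\left(Z{\left(6 \right)},J{\left(E \right)} 12 \right)} + H} = \frac{1}{0 - 10583} = \frac{1}{-10583} = - \frac{1}{10583}$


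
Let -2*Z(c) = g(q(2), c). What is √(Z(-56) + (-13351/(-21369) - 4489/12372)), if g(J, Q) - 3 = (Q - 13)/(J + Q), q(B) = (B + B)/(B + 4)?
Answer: I*√6224660218336920537/1828609437 ≈ 1.3644*I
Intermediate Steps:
q(B) = 2*B/(4 + B) (q(B) = (2*B)/(4 + B) = 2*B/(4 + B))
g(J, Q) = 3 + (-13 + Q)/(J + Q) (g(J, Q) = 3 + (Q - 13)/(J + Q) = 3 + (-13 + Q)/(J + Q))
Z(c) = -(-11 + 4*c)/(2*(⅔ + c)) (Z(c) = -(-13 + 3*(2*2/(4 + 2)) + 4*c)/(2*(2*2/(4 + 2) + c)) = -(-13 + 3*(2*2/6) + 4*c)/(2*(2*2/6 + c)) = -(-13 + 3*(2*2*(⅙)) + 4*c)/(2*(2*2*(⅙) + c)) = -(-13 + 3*(⅔) + 4*c)/(2*(⅔ + c)) = -(-13 + 2 + 4*c)/(2*(⅔ + c)) = -(-11 + 4*c)/(2*(⅔ + c)))
√(Z(-56) + (-13351/(-21369) - 4489/12372)) = √(3*(11 - 4*(-56))/(2*(2 + 3*(-56))) + (-13351/(-21369) - 4489/12372)) = √(3*(11 + 224)/(2*(2 - 168)) + (-13351*(-1/21369) - 4489*1/12372)) = √((3/2)*235/(-166) + (13351/21369 - 4489/12372)) = √((3/2)*(-1/166)*235 + 23084377/88125756) = √(-705/332 + 23084377/88125756) = √(-3404040301/1828609437) = I*√6224660218336920537/1828609437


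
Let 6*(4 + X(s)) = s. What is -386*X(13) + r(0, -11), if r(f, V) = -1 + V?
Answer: 2087/3 ≈ 695.67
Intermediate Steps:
X(s) = -4 + s/6
-386*X(13) + r(0, -11) = -386*(-4 + (⅙)*13) + (-1 - 11) = -386*(-4 + 13/6) - 12 = -386*(-11/6) - 12 = 2123/3 - 12 = 2087/3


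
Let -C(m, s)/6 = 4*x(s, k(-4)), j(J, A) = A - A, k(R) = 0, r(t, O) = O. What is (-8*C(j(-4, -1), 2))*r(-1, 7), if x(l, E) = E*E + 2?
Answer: 2688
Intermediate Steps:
j(J, A) = 0
x(l, E) = 2 + E² (x(l, E) = E² + 2 = 2 + E²)
C(m, s) = -48 (C(m, s) = -24*(2 + 0²) = -24*(2 + 0) = -24*2 = -6*8 = -48)
(-8*C(j(-4, -1), 2))*r(-1, 7) = -8*(-48)*7 = 384*7 = 2688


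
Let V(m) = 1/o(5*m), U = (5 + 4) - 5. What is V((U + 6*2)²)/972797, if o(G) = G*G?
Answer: 1/1593830604800 ≈ 6.2742e-13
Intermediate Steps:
o(G) = G²
U = 4 (U = 9 - 5 = 4)
V(m) = 1/(25*m²) (V(m) = 1/((5*m)²) = 1/(25*m²))
V((U + 6*2)²)/972797 = (1/(25*((4 + 6*2)²)²))/972797 = (1/(25*((4 + 12)²)²))*(1/972797) = (1/(25*(16²)²))*(1/972797) = ((1/25)/256²)*(1/972797) = ((1/25)*(1/65536))*(1/972797) = (1/1638400)*(1/972797) = 1/1593830604800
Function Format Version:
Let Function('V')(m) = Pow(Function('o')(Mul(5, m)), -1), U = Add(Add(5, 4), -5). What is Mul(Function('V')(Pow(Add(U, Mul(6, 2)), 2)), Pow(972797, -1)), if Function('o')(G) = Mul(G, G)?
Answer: Rational(1, 1593830604800) ≈ 6.2742e-13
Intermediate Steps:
Function('o')(G) = Pow(G, 2)
U = 4 (U = Add(9, -5) = 4)
Function('V')(m) = Mul(Rational(1, 25), Pow(m, -2)) (Function('V')(m) = Pow(Pow(Mul(5, m), 2), -1) = Pow(Mul(25, Pow(m, 2)), -1) = Mul(Rational(1, 25), Pow(m, -2)))
Mul(Function('V')(Pow(Add(U, Mul(6, 2)), 2)), Pow(972797, -1)) = Mul(Mul(Rational(1, 25), Pow(Pow(Add(4, Mul(6, 2)), 2), -2)), Pow(972797, -1)) = Mul(Mul(Rational(1, 25), Pow(Pow(Add(4, 12), 2), -2)), Rational(1, 972797)) = Mul(Mul(Rational(1, 25), Pow(Pow(16, 2), -2)), Rational(1, 972797)) = Mul(Mul(Rational(1, 25), Pow(256, -2)), Rational(1, 972797)) = Mul(Mul(Rational(1, 25), Rational(1, 65536)), Rational(1, 972797)) = Mul(Rational(1, 1638400), Rational(1, 972797)) = Rational(1, 1593830604800)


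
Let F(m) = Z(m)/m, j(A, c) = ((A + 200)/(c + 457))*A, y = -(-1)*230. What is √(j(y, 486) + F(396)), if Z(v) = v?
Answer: √177981/41 ≈ 10.290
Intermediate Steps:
y = 230 (y = -1*(-230) = 230)
j(A, c) = A*(200 + A)/(457 + c) (j(A, c) = ((200 + A)/(457 + c))*A = A*(200 + A)/(457 + c))
F(m) = 1 (F(m) = m/m = 1)
√(j(y, 486) + F(396)) = √(230*(200 + 230)/(457 + 486) + 1) = √(230*430/943 + 1) = √(230*(1/943)*430 + 1) = √(4300/41 + 1) = √(4341/41) = √177981/41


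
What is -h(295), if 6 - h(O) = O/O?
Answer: -5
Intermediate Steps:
h(O) = 5 (h(O) = 6 - O/O = 6 - 1*1 = 6 - 1 = 5)
-h(295) = -1*5 = -5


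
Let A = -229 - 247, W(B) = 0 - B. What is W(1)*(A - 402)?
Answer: 878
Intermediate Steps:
W(B) = -B
A = -476
W(1)*(A - 402) = (-1*1)*(-476 - 402) = -1*(-878) = 878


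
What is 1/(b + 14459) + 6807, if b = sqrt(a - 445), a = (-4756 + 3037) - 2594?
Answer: 1423122071732/209067439 - I*sqrt(4758)/209067439 ≈ 6807.0 - 3.2993e-7*I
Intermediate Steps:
a = -4313 (a = -1719 - 2594 = -4313)
b = I*sqrt(4758) (b = sqrt(-4313 - 445) = sqrt(-4758) = I*sqrt(4758) ≈ 68.978*I)
1/(b + 14459) + 6807 = 1/(I*sqrt(4758) + 14459) + 6807 = 1/(14459 + I*sqrt(4758)) + 6807 = 6807 + 1/(14459 + I*sqrt(4758))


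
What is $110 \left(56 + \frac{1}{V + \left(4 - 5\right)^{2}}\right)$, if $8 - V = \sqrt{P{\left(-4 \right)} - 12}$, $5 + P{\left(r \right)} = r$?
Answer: $\frac{104885}{17} + \frac{55 i \sqrt{21}}{51} \approx 6169.7 + 4.942 i$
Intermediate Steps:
$P{\left(r \right)} = -5 + r$
$V = 8 - i \sqrt{21}$ ($V = 8 - \sqrt{\left(-5 - 4\right) - 12} = 8 - \sqrt{-9 - 12} = 8 - \sqrt{-21} = 8 - i \sqrt{21} \approx 8.0 - 4.5826 i$)
$110 \left(56 + \frac{1}{V + \left(4 - 5\right)^{2}}\right) = 110 \left(56 + \frac{1}{\left(8 - i \sqrt{21}\right) + \left(4 - 5\right)^{2}}\right) = 110 \left(56 + \frac{1}{\left(8 - i \sqrt{21}\right) + \left(-1\right)^{2}}\right) = 110 \left(56 + \frac{1}{\left(8 - i \sqrt{21}\right) + 1}\right) = 110 \left(56 + \frac{1}{9 - i \sqrt{21}}\right) = 6160 + \frac{110}{9 - i \sqrt{21}}$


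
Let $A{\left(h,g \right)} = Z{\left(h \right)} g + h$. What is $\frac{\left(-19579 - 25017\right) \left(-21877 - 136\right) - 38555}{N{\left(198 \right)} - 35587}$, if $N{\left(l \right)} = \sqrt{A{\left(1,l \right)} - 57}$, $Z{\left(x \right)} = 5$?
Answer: $- \frac{11644697393097}{422144545} - \frac{327217731 \sqrt{934}}{422144545} \approx -27608.0$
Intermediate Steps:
$A{\left(h,g \right)} = h + 5 g$ ($A{\left(h,g \right)} = 5 g + h = h + 5 g$)
$N{\left(l \right)} = \sqrt{-56 + 5 l}$ ($N{\left(l \right)} = \sqrt{\left(1 + 5 l\right) - 57} = \sqrt{-56 + 5 l}$)
$\frac{\left(-19579 - 25017\right) \left(-21877 - 136\right) - 38555}{N{\left(198 \right)} - 35587} = \frac{\left(-19579 - 25017\right) \left(-21877 - 136\right) - 38555}{\sqrt{-56 + 5 \cdot 198} - 35587} = \frac{\left(-44596\right) \left(-22013\right) - 38555}{\sqrt{-56 + 990} - 35587} = \frac{981691748 - 38555}{\sqrt{934} - 35587} = \frac{981653193}{-35587 + \sqrt{934}}$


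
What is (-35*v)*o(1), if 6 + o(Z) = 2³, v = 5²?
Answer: -1750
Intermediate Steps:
v = 25
o(Z) = 2 (o(Z) = -6 + 2³ = -6 + 8 = 2)
(-35*v)*o(1) = -35*25*2 = -875*2 = -1750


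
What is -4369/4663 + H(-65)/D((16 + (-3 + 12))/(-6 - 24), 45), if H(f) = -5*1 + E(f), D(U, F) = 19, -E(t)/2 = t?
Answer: 499864/88597 ≈ 5.6420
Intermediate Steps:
E(t) = -2*t
H(f) = -5 - 2*f (H(f) = -5*1 - 2*f = -5 - 2*f)
-4369/4663 + H(-65)/D((16 + (-3 + 12))/(-6 - 24), 45) = -4369/4663 + (-5 - 2*(-65))/19 = -4369*1/4663 + (-5 + 130)*(1/19) = -4369/4663 + 125*(1/19) = -4369/4663 + 125/19 = 499864/88597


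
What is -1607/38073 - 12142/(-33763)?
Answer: 408025225/1285458699 ≈ 0.31742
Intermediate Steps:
-1607/38073 - 12142/(-33763) = -1607*1/38073 - 12142*(-1/33763) = -1607/38073 + 12142/33763 = 408025225/1285458699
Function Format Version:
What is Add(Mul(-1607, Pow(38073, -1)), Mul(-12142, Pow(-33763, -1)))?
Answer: Rational(408025225, 1285458699) ≈ 0.31742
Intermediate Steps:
Add(Mul(-1607, Pow(38073, -1)), Mul(-12142, Pow(-33763, -1))) = Add(Mul(-1607, Rational(1, 38073)), Mul(-12142, Rational(-1, 33763))) = Add(Rational(-1607, 38073), Rational(12142, 33763)) = Rational(408025225, 1285458699)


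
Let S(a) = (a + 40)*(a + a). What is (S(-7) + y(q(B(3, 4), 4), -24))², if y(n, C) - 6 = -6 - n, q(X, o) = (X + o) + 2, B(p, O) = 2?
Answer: 220900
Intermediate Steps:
S(a) = 2*a*(40 + a) (S(a) = (40 + a)*(2*a) = 2*a*(40 + a))
q(X, o) = 2 + X + o
y(n, C) = -n (y(n, C) = 6 + (-6 - n) = -n)
(S(-7) + y(q(B(3, 4), 4), -24))² = (2*(-7)*(40 - 7) - (2 + 2 + 4))² = (2*(-7)*33 - 1*8)² = (-462 - 8)² = (-470)² = 220900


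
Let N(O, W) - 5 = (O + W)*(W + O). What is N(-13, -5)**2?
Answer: 108241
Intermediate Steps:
N(O, W) = 5 + (O + W)**2 (N(O, W) = 5 + (O + W)*(W + O) = 5 + (O + W)*(O + W) = 5 + (O + W)**2)
N(-13, -5)**2 = (5 + (-13 - 5)**2)**2 = (5 + (-18)**2)**2 = (5 + 324)**2 = 329**2 = 108241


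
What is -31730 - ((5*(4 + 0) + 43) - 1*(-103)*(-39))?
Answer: -27776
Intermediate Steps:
-31730 - ((5*(4 + 0) + 43) - 1*(-103)*(-39)) = -31730 - ((5*4 + 43) + 103*(-39)) = -31730 - ((20 + 43) - 4017) = -31730 - (63 - 4017) = -31730 - 1*(-3954) = -31730 + 3954 = -27776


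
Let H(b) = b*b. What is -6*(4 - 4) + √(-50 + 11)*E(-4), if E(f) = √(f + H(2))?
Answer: 0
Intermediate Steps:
H(b) = b²
E(f) = √(4 + f) (E(f) = √(f + 2²) = √(f + 4) = √(4 + f))
-6*(4 - 4) + √(-50 + 11)*E(-4) = -6*(4 - 4) + √(-50 + 11)*√(4 - 4) = -6*0 + √(-39)*√0 = 0 + (I*√39)*0 = 0 + 0 = 0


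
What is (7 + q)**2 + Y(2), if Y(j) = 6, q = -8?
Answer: 7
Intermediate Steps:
(7 + q)**2 + Y(2) = (7 - 8)**2 + 6 = (-1)**2 + 6 = 1 + 6 = 7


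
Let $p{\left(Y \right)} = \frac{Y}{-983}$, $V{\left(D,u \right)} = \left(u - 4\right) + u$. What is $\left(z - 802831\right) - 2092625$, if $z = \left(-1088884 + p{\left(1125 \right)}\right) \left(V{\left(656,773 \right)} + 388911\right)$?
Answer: $- \frac{417933623529189}{983} \approx -4.2516 \cdot 10^{11}$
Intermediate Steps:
$V{\left(D,u \right)} = -4 + 2 u$ ($V{\left(D,u \right)} = \left(-4 + u\right) + u = -4 + 2 u$)
$p{\left(Y \right)} = - \frac{Y}{983}$ ($p{\left(Y \right)} = Y \left(- \frac{1}{983}\right) = - \frac{Y}{983}$)
$z = - \frac{417930777295941}{983}$ ($z = \left(-1088884 - \frac{1125}{983}\right) \left(\left(-4 + 2 \cdot 773\right) + 388911\right) = \left(-1088884 - \frac{1125}{983}\right) \left(\left(-4 + 1546\right) + 388911\right) = - \frac{1070374097 \left(1542 + 388911\right)}{983} = \left(- \frac{1070374097}{983}\right) 390453 = - \frac{417930777295941}{983} \approx -4.2516 \cdot 10^{11}$)
$\left(z - 802831\right) - 2092625 = \left(- \frac{417930777295941}{983} - 802831\right) - 2092625 = - \frac{417931566478814}{983} - 2092625 = - \frac{417933623529189}{983}$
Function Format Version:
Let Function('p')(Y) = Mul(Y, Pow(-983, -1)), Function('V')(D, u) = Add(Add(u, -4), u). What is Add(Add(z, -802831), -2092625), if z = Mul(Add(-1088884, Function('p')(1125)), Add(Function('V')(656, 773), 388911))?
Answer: Rational(-417933623529189, 983) ≈ -4.2516e+11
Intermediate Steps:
Function('V')(D, u) = Add(-4, Mul(2, u)) (Function('V')(D, u) = Add(Add(-4, u), u) = Add(-4, Mul(2, u)))
Function('p')(Y) = Mul(Rational(-1, 983), Y) (Function('p')(Y) = Mul(Y, Rational(-1, 983)) = Mul(Rational(-1, 983), Y))
z = Rational(-417930777295941, 983) (z = Mul(Add(-1088884, Mul(Rational(-1, 983), 1125)), Add(Add(-4, Mul(2, 773)), 388911)) = Mul(Add(-1088884, Rational(-1125, 983)), Add(Add(-4, 1546), 388911)) = Mul(Rational(-1070374097, 983), Add(1542, 388911)) = Mul(Rational(-1070374097, 983), 390453) = Rational(-417930777295941, 983) ≈ -4.2516e+11)
Add(Add(z, -802831), -2092625) = Add(Add(Rational(-417930777295941, 983), -802831), -2092625) = Add(Rational(-417931566478814, 983), -2092625) = Rational(-417933623529189, 983)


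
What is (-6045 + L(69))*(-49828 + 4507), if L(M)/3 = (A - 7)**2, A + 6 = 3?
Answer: 260369145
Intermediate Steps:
A = -3 (A = -6 + 3 = -3)
L(M) = 300 (L(M) = 3*(-3 - 7)**2 = 3*(-10)**2 = 3*100 = 300)
(-6045 + L(69))*(-49828 + 4507) = (-6045 + 300)*(-49828 + 4507) = -5745*(-45321) = 260369145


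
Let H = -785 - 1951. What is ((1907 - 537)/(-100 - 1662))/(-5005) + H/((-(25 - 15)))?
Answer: 1206413893/4409405 ≈ 273.60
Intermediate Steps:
H = -2736
((1907 - 537)/(-100 - 1662))/(-5005) + H/((-(25 - 15))) = ((1907 - 537)/(-100 - 1662))/(-5005) - 2736*(-1/(25 - 15)) = (1370/(-1762))*(-1/5005) - 2736/((-1*10)) = (1370*(-1/1762))*(-1/5005) - 2736/(-10) = -685/881*(-1/5005) - 2736*(-⅒) = 137/881881 + 1368/5 = 1206413893/4409405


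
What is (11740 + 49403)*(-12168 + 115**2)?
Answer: 64628151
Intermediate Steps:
(11740 + 49403)*(-12168 + 115**2) = 61143*(-12168 + 13225) = 61143*1057 = 64628151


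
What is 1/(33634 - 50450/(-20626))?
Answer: 10313/346892667 ≈ 2.9730e-5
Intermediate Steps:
1/(33634 - 50450/(-20626)) = 1/(33634 - 50450*(-1/20626)) = 1/(33634 + 25225/10313) = 1/(346892667/10313) = 10313/346892667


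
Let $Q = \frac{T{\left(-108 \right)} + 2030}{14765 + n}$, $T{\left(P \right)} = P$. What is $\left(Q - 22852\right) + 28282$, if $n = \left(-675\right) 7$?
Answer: $\frac{27259561}{5020} \approx 5430.2$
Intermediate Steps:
$n = -4725$
$Q = \frac{961}{5020}$ ($Q = \frac{-108 + 2030}{14765 - 4725} = \frac{1922}{10040} = 1922 \cdot \frac{1}{10040} = \frac{961}{5020} \approx 0.19143$)
$\left(Q - 22852\right) + 28282 = \left(\frac{961}{5020} - 22852\right) + 28282 = - \frac{114716079}{5020} + 28282 = \frac{27259561}{5020}$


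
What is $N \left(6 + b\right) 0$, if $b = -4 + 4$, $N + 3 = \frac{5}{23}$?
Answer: $0$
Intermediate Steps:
$N = - \frac{64}{23}$ ($N = -3 + \frac{5}{23} = - \frac{64}{23} \approx -2.7826$)
$b = 0$
$N \left(6 + b\right) 0 = - \frac{64 \left(6 + 0\right) 0}{23} = - \frac{64 \cdot 6 \cdot 0}{23} = \left(- \frac{64}{23}\right) 0 = 0$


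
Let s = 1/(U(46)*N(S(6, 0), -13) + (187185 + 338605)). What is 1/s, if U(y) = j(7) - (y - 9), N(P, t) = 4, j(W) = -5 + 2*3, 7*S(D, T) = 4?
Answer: 525646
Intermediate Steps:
S(D, T) = 4/7 (S(D, T) = (⅐)*4 = 4/7)
j(W) = 1 (j(W) = -5 + 6 = 1)
U(y) = 10 - y (U(y) = 1 - (y - 9) = 1 - (-9 + y) = 1 + (9 - y) = 10 - y)
s = 1/525646 (s = 1/((10 - 1*46)*4 + (187185 + 338605)) = 1/((10 - 46)*4 + 525790) = 1/(-36*4 + 525790) = 1/(-144 + 525790) = 1/525646 ≈ 1.9024e-6)
1/s = 1/(1/525646) = 525646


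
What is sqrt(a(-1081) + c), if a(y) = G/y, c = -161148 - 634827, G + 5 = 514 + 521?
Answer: I*sqrt(930146455405)/1081 ≈ 892.17*I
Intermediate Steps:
G = 1030 (G = -5 + (514 + 521) = -5 + 1035 = 1030)
c = -795975
a(y) = 1030/y
sqrt(a(-1081) + c) = sqrt(1030/(-1081) - 795975) = sqrt(1030*(-1/1081) - 795975) = sqrt(-1030/1081 - 795975) = sqrt(-860450005/1081) = I*sqrt(930146455405)/1081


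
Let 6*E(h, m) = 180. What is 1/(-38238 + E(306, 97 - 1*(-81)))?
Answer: -1/38208 ≈ -2.6173e-5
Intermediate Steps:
E(h, m) = 30 (E(h, m) = (⅙)*180 = 30)
1/(-38238 + E(306, 97 - 1*(-81))) = 1/(-38238 + 30) = 1/(-38208) = -1/38208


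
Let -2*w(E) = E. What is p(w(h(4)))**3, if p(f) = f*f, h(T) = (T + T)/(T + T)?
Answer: 1/64 ≈ 0.015625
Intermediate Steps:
h(T) = 1 (h(T) = (2*T)/((2*T)) = (2*T)*(1/(2*T)) = 1)
w(E) = -E/2
p(f) = f**2
p(w(h(4)))**3 = ((-1/2*1)**2)**3 = ((-1/2)**2)**3 = (1/4)**3 = 1/64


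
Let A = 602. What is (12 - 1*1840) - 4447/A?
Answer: -1104903/602 ≈ -1835.4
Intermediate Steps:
(12 - 1*1840) - 4447/A = (12 - 1*1840) - 4447/602 = (12 - 1840) - 4447*1/602 = -1828 - 4447/602 = -1104903/602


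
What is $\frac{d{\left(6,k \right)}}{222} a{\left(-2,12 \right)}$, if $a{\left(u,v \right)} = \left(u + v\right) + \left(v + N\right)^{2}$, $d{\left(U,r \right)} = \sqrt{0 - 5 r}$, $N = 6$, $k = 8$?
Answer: $\frac{334 i \sqrt{10}}{111} \approx 9.5153 i$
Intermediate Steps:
$d{\left(U,r \right)} = \sqrt{5} \sqrt{- r}$ ($d{\left(U,r \right)} = \sqrt{- 5 r} = \sqrt{5} \sqrt{- r}$)
$a{\left(u,v \right)} = u + v + \left(6 + v\right)^{2}$ ($a{\left(u,v \right)} = \left(u + v\right) + \left(v + 6\right)^{2} = \left(u + v\right) + \left(6 + v\right)^{2} = u + v + \left(6 + v\right)^{2}$)
$\frac{d{\left(6,k \right)}}{222} a{\left(-2,12 \right)} = \frac{\sqrt{5} \sqrt{\left(-1\right) 8}}{222} \left(-2 + 12 + \left(6 + 12\right)^{2}\right) = \sqrt{5} \sqrt{-8} \cdot \frac{1}{222} \left(-2 + 12 + 18^{2}\right) = \sqrt{5} \cdot 2 i \sqrt{2} \cdot \frac{1}{222} \left(-2 + 12 + 324\right) = 2 i \sqrt{10} \cdot \frac{1}{222} \cdot 334 = \frac{i \sqrt{10}}{111} \cdot 334 = \frac{334 i \sqrt{10}}{111}$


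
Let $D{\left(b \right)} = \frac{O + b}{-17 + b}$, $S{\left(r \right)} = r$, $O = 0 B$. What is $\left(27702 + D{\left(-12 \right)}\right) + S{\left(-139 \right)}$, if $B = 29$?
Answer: $\frac{799339}{29} \approx 27563.0$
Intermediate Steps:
$O = 0$ ($O = 0 \cdot 29 = 0$)
$D{\left(b \right)} = \frac{b}{-17 + b}$ ($D{\left(b \right)} = \frac{0 + b}{-17 + b} = \frac{b}{-17 + b}$)
$\left(27702 + D{\left(-12 \right)}\right) + S{\left(-139 \right)} = \left(27702 - \frac{12}{-17 - 12}\right) - 139 = \left(27702 - \frac{12}{-29}\right) - 139 = \left(27702 - - \frac{12}{29}\right) - 139 = \left(27702 + \frac{12}{29}\right) - 139 = \frac{803370}{29} - 139 = \frac{799339}{29}$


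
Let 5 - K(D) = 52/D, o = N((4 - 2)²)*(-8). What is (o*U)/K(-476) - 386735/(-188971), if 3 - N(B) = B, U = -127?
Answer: -2826526863/14361796 ≈ -196.81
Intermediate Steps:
N(B) = 3 - B
o = 8 (o = (3 - (4 - 2)²)*(-8) = (3 - 1*2²)*(-8) = (3 - 1*4)*(-8) = (3 - 4)*(-8) = -1*(-8) = 8)
K(D) = 5 - 52/D
(o*U)/K(-476) - 386735/(-188971) = (8*(-127))/(5 - 52/(-476)) - 386735/(-188971) = -1016/(5 - 52*(-1/476)) - 386735*(-1/188971) = -1016/(5 + 13/119) + 386735/188971 = -1016/608/119 + 386735/188971 = -1016*119/608 + 386735/188971 = -15113/76 + 386735/188971 = -2826526863/14361796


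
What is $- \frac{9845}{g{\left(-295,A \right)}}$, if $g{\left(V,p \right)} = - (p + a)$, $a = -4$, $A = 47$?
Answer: $\frac{9845}{43} \approx 228.95$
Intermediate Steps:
$g{\left(V,p \right)} = 4 - p$ ($g{\left(V,p \right)} = - (p - 4) = - (-4 + p) = 4 - p$)
$- \frac{9845}{g{\left(-295,A \right)}} = - \frac{9845}{4 - 47} = - \frac{9845}{-43} = \left(-9845\right) \left(- \frac{1}{43}\right) = \frac{9845}{43}$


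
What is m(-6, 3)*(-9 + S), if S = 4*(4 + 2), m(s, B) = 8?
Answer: 120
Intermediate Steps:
S = 24 (S = 4*6 = 24)
m(-6, 3)*(-9 + S) = 8*(-9 + 24) = 8*15 = 120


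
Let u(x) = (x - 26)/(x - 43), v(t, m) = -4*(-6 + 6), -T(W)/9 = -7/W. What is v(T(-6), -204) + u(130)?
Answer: 104/87 ≈ 1.1954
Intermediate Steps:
T(W) = 63/W (T(W) = -(-63)/W = 63/W)
v(t, m) = 0 (v(t, m) = -4*0 = 0)
u(x) = (-26 + x)/(-43 + x)
v(T(-6), -204) + u(130) = 0 + (-26 + 130)/(-43 + 130) = 0 + 104/87 = 104/87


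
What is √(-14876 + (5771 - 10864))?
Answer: I*√19969 ≈ 141.31*I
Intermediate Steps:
√(-14876 + (5771 - 10864)) = √(-14876 - 5093) = √(-19969) = I*√19969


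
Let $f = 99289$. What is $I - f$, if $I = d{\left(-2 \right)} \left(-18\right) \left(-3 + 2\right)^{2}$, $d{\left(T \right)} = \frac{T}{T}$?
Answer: $-99307$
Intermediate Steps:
$d{\left(T \right)} = 1$
$I = -18$ ($I = 1 \left(-18\right) \left(-3 + 2\right)^{2} = - 18 \left(-1\right)^{2} = \left(-18\right) 1 = -18$)
$I - f = -18 - 99289 = -99307$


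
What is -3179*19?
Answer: -60401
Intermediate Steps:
-3179*19 = -1*60401 = -60401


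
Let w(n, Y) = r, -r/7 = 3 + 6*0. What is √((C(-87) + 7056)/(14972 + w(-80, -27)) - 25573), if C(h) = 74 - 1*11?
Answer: 2*I*√1429071913651/14951 ≈ 159.91*I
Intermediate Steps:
r = -21 (r = -7*(3 + 6*0) = -7*(3 + 0) = -7*3 = -21)
w(n, Y) = -21
C(h) = 63 (C(h) = 74 - 11 = 63)
√((C(-87) + 7056)/(14972 + w(-80, -27)) - 25573) = √((63 + 7056)/(14972 - 21) - 25573) = √(7119/14951 - 25573) = √(-382334804/14951) = 2*I*√1429071913651/14951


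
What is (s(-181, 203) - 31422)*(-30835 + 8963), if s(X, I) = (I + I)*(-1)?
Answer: 696142016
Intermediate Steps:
s(X, I) = -2*I (s(X, I) = (2*I)*(-1) = -2*I)
(s(-181, 203) - 31422)*(-30835 + 8963) = (-2*203 - 31422)*(-30835 + 8963) = (-406 - 31422)*(-21872) = -31828*(-21872) = 696142016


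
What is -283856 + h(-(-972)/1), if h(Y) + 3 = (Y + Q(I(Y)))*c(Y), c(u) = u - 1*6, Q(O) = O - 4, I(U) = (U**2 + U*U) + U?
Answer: 1826912869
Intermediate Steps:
I(U) = U + 2*U**2 (I(U) = (U**2 + U**2) + U = 2*U**2 + U = U + 2*U**2)
Q(O) = -4 + O
c(u) = -6 + u (c(u) = u - 6 = -6 + u)
h(Y) = -3 + (-6 + Y)*(-4 + Y + Y*(1 + 2*Y)) (h(Y) = -3 + (Y + (-4 + Y*(1 + 2*Y)))*(-6 + Y) = -3 + (-4 + Y + Y*(1 + 2*Y))*(-6 + Y) = -3 + (-6 + Y)*(-4 + Y + Y*(1 + 2*Y)))
-283856 + h(-(-972)/1) = -283856 + (21 - (-3888)*(-4/1) - 10*(-(-972)/1)**2 + 2*(-(-972)/1)**3) = -283856 + (21 - (-3888)*(-4*1) - 10*(-(-972))**2 + 2*(-(-972))**3) = -283856 + (21 - (-3888)*(-4) - 10*(-243*(-4))**2 + 2*(-243*(-4))**3) = -283856 + (21 - 16*972 - 10*972**2 + 2*972**3) = -283856 + (21 - 15552 - 10*944784 + 2*918330048) = -283856 + (21 - 15552 - 9447840 + 1836660096) = -283856 + 1827196725 = 1826912869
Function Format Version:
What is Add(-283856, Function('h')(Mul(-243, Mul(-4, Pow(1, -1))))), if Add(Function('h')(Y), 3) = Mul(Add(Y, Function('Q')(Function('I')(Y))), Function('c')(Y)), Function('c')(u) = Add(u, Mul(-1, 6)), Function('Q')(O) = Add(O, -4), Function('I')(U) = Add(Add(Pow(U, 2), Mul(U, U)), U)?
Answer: 1826912869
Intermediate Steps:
Function('I')(U) = Add(U, Mul(2, Pow(U, 2))) (Function('I')(U) = Add(Add(Pow(U, 2), Pow(U, 2)), U) = Add(Mul(2, Pow(U, 2)), U) = Add(U, Mul(2, Pow(U, 2))))
Function('Q')(O) = Add(-4, O)
Function('c')(u) = Add(-6, u) (Function('c')(u) = Add(u, -6) = Add(-6, u))
Function('h')(Y) = Add(-3, Mul(Add(-6, Y), Add(-4, Y, Mul(Y, Add(1, Mul(2, Y)))))) (Function('h')(Y) = Add(-3, Mul(Add(Y, Add(-4, Mul(Y, Add(1, Mul(2, Y))))), Add(-6, Y))) = Add(-3, Mul(Add(-4, Y, Mul(Y, Add(1, Mul(2, Y)))), Add(-6, Y))) = Add(-3, Mul(Add(-6, Y), Add(-4, Y, Mul(Y, Add(1, Mul(2, Y)))))))
Add(-283856, Function('h')(Mul(-243, Mul(-4, Pow(1, -1))))) = Add(-283856, Add(21, Mul(-16, Mul(-243, Mul(-4, Pow(1, -1)))), Mul(-10, Pow(Mul(-243, Mul(-4, Pow(1, -1))), 2)), Mul(2, Pow(Mul(-243, Mul(-4, Pow(1, -1))), 3)))) = Add(-283856, Add(21, Mul(-16, Mul(-243, Mul(-4, 1))), Mul(-10, Pow(Mul(-243, Mul(-4, 1)), 2)), Mul(2, Pow(Mul(-243, Mul(-4, 1)), 3)))) = Add(-283856, Add(21, Mul(-16, Mul(-243, -4)), Mul(-10, Pow(Mul(-243, -4), 2)), Mul(2, Pow(Mul(-243, -4), 3)))) = Add(-283856, Add(21, Mul(-16, 972), Mul(-10, Pow(972, 2)), Mul(2, Pow(972, 3)))) = Add(-283856, Add(21, -15552, Mul(-10, 944784), Mul(2, 918330048))) = Add(-283856, Add(21, -15552, -9447840, 1836660096)) = Add(-283856, 1827196725) = 1826912869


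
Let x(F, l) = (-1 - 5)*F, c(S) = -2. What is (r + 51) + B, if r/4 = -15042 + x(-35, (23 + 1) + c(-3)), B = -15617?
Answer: -74894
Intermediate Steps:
x(F, l) = -6*F
r = -59328 (r = 4*(-15042 - 6*(-35)) = 4*(-15042 + 210) = 4*(-14832) = -59328)
(r + 51) + B = (-59328 + 51) - 15617 = -59277 - 15617 = -74894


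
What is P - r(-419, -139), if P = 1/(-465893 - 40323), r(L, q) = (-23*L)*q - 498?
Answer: 678350194855/506216 ≈ 1.3400e+6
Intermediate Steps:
r(L, q) = -498 - 23*L*q (r(L, q) = -23*L*q - 498 = -498 - 23*L*q)
P = -1/506216 (P = 1/(-506216) = -1/506216 ≈ -1.9754e-6)
P - r(-419, -139) = -1/506216 - (-498 - 23*(-419)*(-139)) = -1/506216 - (-498 - 1339543) = -1/506216 - 1*(-1340041) = -1/506216 + 1340041 = 678350194855/506216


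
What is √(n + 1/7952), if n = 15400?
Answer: √60863018097/1988 ≈ 124.10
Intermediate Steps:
√(n + 1/7952) = √(15400 + 1/7952) = √(122460801/7952) = √60863018097/1988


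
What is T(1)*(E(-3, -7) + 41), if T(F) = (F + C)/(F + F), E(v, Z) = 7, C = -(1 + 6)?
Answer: -144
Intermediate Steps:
C = -7 (C = -1*7 = -7)
T(F) = (-7 + F)/(2*F) (T(F) = (F - 7)/(F + F) = (-7 + F)/((2*F)) = (-7 + F)*(1/(2*F)) = (-7 + F)/(2*F))
T(1)*(E(-3, -7) + 41) = ((½)*(-7 + 1)/1)*(7 + 41) = ((½)*1*(-6))*48 = -3*48 = -144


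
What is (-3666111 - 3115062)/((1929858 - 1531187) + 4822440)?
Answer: -968739/745873 ≈ -1.2988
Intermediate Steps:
(-3666111 - 3115062)/((1929858 - 1531187) + 4822440) = -6781173/(398671 + 4822440) = -6781173/5221111 = -6781173*1/5221111 = -968739/745873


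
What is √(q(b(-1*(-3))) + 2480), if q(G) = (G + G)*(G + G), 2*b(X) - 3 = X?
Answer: 2*√629 ≈ 50.160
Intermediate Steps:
b(X) = 3/2 + X/2
q(G) = 4*G² (q(G) = (2*G)*(2*G) = 4*G²)
√(q(b(-1*(-3))) + 2480) = √(4*(3/2 + (-1*(-3))/2)² + 2480) = √(4*(3/2 + (½)*3)² + 2480) = √(4*(3/2 + 3/2)² + 2480) = √(4*3² + 2480) = √(4*9 + 2480) = √(36 + 2480) = √2516 = 2*√629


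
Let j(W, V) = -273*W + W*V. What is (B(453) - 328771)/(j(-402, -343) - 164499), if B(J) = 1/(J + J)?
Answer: -297866525/75318498 ≈ -3.9548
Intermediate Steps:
B(J) = 1/(2*J)
j(W, V) = -273*W + V*W
(B(453) - 328771)/(j(-402, -343) - 164499) = ((1/2)/453 - 328771)/(-402*(-273 - 343) - 164499) = ((1/2)*(1/453) - 328771)/(-402*(-616) - 164499) = (1/906 - 328771)/(247632 - 164499) = -297866525/906/83133 = -297866525/906*1/83133 = -297866525/75318498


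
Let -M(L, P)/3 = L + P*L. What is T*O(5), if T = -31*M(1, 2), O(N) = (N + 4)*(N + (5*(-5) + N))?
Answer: -37665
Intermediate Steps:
M(L, P) = -3*L - 3*L*P (M(L, P) = -3*(L + P*L) = -3*(L + L*P) = -3*L - 3*L*P)
O(N) = (-25 + 2*N)*(4 + N) (O(N) = (4 + N)*(N + (-25 + N)) = (4 + N)*(-25 + 2*N) = (-25 + 2*N)*(4 + N))
T = 279 (T = -(-93)*(1 + 2) = -(-93)*3 = -31*(-9) = 279)
T*O(5) = 279*(-100 - 17*5 + 2*5²) = 279*(-100 - 85 + 2*25) = 279*(-100 - 85 + 50) = 279*(-135) = -37665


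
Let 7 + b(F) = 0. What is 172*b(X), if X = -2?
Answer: -1204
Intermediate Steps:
b(F) = -7 (b(F) = -7 + 0 = -7)
172*b(X) = 172*(-7) = -1204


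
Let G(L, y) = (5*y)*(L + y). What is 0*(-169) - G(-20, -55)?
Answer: -20625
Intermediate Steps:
G(L, y) = 5*y*(L + y)
0*(-169) - G(-20, -55) = 0*(-169) - 5*(-55)*(-20 - 55) = 0 - 5*(-55)*(-75) = 0 - 1*20625 = 0 - 20625 = -20625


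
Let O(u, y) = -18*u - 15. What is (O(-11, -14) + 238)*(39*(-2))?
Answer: -32838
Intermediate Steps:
O(u, y) = -15 - 18*u
(O(-11, -14) + 238)*(39*(-2)) = ((-15 - 18*(-11)) + 238)*(39*(-2)) = ((-15 + 198) + 238)*(-78) = (183 + 238)*(-78) = 421*(-78) = -32838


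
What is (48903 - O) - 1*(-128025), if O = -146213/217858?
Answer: 38545326437/217858 ≈ 1.7693e+5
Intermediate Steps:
O = -146213/217858 (O = -146213*1/217858 = -146213/217858 ≈ -0.67114)
(48903 - O) - 1*(-128025) = (48903 - 1*(-146213/217858)) - 1*(-128025) = (48903 + 146213/217858) + 128025 = 10654055987/217858 + 128025 = 38545326437/217858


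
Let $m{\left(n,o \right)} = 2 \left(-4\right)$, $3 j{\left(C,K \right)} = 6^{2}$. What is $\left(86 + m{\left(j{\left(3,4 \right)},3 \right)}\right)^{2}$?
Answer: $6084$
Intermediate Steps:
$j{\left(C,K \right)} = 12$ ($j{\left(C,K \right)} = \frac{6^{2}}{3} = \frac{1}{3} \cdot 36 = 12$)
$m{\left(n,o \right)} = -8$
$\left(86 + m{\left(j{\left(3,4 \right)},3 \right)}\right)^{2} = \left(86 - 8\right)^{2} = 78^{2} = 6084$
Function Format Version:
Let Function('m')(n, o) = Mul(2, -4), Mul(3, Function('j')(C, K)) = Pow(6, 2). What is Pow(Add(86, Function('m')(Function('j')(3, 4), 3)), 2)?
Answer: 6084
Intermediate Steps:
Function('j')(C, K) = 12 (Function('j')(C, K) = Mul(Rational(1, 3), Pow(6, 2)) = Mul(Rational(1, 3), 36) = 12)
Function('m')(n, o) = -8
Pow(Add(86, Function('m')(Function('j')(3, 4), 3)), 2) = Pow(Add(86, -8), 2) = Pow(78, 2) = 6084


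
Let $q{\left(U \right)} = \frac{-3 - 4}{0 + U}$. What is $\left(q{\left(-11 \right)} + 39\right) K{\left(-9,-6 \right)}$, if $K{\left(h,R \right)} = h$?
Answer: $- \frac{3924}{11} \approx -356.73$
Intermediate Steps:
$q{\left(U \right)} = - \frac{7}{U}$
$\left(q{\left(-11 \right)} + 39\right) K{\left(-9,-6 \right)} = \left(- \frac{7}{-11} + 39\right) \left(-9\right) = \left(\left(-7\right) \left(- \frac{1}{11}\right) + 39\right) \left(-9\right) = \left(\frac{7}{11} + 39\right) \left(-9\right) = \frac{436}{11} \left(-9\right) = - \frac{3924}{11}$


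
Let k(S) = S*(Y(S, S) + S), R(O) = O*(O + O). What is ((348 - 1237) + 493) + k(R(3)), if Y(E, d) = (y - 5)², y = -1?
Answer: 576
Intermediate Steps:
R(O) = 2*O² (R(O) = O*(2*O) = 2*O²)
Y(E, d) = 36 (Y(E, d) = (-1 - 5)² = (-6)² = 36)
k(S) = S*(36 + S)
((348 - 1237) + 493) + k(R(3)) = ((348 - 1237) + 493) + (2*3²)*(36 + 2*3²) = (-889 + 493) + (2*9)*(36 + 2*9) = -396 + 18*(36 + 18) = -396 + 18*54 = -396 + 972 = 576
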